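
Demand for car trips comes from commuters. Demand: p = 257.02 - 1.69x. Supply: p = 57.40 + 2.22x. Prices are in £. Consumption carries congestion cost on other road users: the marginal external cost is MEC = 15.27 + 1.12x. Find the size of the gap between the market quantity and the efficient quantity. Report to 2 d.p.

14.40 units

Market equilibrium (private): 57.40 + 2.22x = 257.02 - 1.69x → x_m = 51.0537.
Social marginal benefit = demand − MEC = 241.75 - 2.81x.
Set SMB = MC: 241.75 - 2.81x = 57.40 + 2.22x → x* = 36.6501.
Gap = |51.0537 − 36.6501| = 14.4036.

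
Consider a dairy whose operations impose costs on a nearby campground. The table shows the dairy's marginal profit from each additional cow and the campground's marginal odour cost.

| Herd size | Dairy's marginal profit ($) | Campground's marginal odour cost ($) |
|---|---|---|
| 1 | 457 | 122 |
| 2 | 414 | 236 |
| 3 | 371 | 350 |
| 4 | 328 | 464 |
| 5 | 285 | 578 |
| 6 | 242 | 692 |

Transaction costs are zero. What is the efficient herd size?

Bargaining reaches the level where marginal profit last exceeds marginal odour cost.
That holds through level 3 (371 ≥ 350) but not at 4 (328 < 464).

3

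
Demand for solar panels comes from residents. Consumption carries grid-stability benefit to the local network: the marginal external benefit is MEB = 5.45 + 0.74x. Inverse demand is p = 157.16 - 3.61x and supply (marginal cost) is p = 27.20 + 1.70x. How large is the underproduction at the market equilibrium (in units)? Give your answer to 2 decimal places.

5.16 units

Market equilibrium (private): 27.20 + 1.70x = 157.16 - 3.61x → x_m = 24.4746.
Social marginal benefit = demand + MEB = 162.61 - 2.87x.
Set SMB = MC: 162.61 - 2.87x = 27.20 + 1.70x → x* = 29.6302.
Gap = |24.4746 − 29.6302| = 5.1556.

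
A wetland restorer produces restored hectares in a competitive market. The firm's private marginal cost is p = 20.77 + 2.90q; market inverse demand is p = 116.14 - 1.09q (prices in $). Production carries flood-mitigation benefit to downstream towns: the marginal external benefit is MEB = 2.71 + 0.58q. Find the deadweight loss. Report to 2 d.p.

DWL = $40.27

Market equilibrium (private): 20.77 + 2.90q = 116.14 - 1.09q → q_m = 23.9023.
Social marginal cost = private MC − MEB = 18.06 + 2.32q.
Set SMC = demand: 18.06 + 2.32q = 116.14 - 1.09q → q* = 28.7625.
The welfare-loss triangle has base |q_m − q*| and height MEB(q_m) (the vertical gap between SMC and demand is zero at q* and MEB at q_m).
DWL = ½ × 4.8602 × 16.5733 = 40.2748.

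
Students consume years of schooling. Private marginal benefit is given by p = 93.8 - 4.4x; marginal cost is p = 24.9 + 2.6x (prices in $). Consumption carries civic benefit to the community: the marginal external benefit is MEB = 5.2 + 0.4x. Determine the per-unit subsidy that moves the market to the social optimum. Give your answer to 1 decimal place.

subsidy = $9.7 per unit

Social marginal benefit = demand + MEB = 99.0 - 4.0x.
Set SMB = MC: 99.0 - 4.0x = 24.9 + 2.6x → x* = 11.2273.
The Pigouvian subsidy equals MEB at x*: 5.2 + 0.4×11.2273 = 9.6909.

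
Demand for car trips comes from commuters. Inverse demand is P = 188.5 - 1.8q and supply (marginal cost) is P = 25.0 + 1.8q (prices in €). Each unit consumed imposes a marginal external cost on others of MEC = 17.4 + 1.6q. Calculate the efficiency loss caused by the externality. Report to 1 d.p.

Market equilibrium (private): 25.0 + 1.8q = 188.5 - 1.8q → q_m = 45.4167.
Social marginal benefit = demand − MEC = 171.1 - 3.4q.
Set SMB = MC: 171.1 - 3.4q = 25.0 + 1.8q → q* = 28.0962.
Height of the DWL triangle at q_m is MC(q_m) − SMB(q_m) = MEC(q_m) = 90.0667.
DWL = ½ × 17.3205 × 90.0667 = 780.0001.

DWL = €780.0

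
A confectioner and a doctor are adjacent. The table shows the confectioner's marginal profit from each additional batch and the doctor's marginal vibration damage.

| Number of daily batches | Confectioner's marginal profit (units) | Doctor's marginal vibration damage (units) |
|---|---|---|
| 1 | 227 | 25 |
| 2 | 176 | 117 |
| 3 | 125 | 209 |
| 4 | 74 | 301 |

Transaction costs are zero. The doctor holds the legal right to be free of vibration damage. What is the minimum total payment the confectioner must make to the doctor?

Efficient level: marginal profit ≥ marginal vibration damage through level 2, so k* = 2.
With the doctor holding the right, the confectioner must at least compensate total damage at k*: 25 + 117 = 142.

142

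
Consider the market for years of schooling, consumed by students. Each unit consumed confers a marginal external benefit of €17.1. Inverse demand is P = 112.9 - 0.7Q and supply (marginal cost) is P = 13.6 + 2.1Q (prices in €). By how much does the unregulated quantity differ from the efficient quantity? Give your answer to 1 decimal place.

6.1 units

Market equilibrium (private): 13.6 + 2.1Q = 112.9 - 0.7Q → Q_m = 35.4643.
Social marginal benefit = demand + MEB = 130.0 - 0.7Q.
Set SMB = MC: 130.0 - 0.7Q = 13.6 + 2.1Q → Q* = 41.5714.
Gap = |35.4643 − 41.5714| = 6.1071.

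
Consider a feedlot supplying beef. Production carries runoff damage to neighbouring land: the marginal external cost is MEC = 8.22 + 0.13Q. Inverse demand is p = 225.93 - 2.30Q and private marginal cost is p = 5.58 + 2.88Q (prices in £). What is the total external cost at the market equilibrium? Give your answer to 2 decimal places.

£467.29

Market equilibrium (private): 5.58 + 2.88Q = 225.93 - 2.30Q → Q_m = 42.5386.
Total external cost = ∫₀^{Q_m} (8.22 + 0.13Q) dQ = 8.22×42.5386 + ½×0.13×42.5386² = 467.2869.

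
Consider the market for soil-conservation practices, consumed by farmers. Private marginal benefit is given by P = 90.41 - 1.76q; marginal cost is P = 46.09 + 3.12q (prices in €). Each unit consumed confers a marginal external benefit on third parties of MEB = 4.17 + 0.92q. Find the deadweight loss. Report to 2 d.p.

Market equilibrium (private): 46.09 + 3.12q = 90.41 - 1.76q → q_m = 9.0820.
Social marginal benefit = demand + MEB = 94.58 - 0.84q.
Set SMB = MC: 94.58 - 0.84q = 46.09 + 3.12q → q* = 12.2449.
The welfare-loss triangle has base |q_m − q*| and height MEB(q_m) (the vertical gap between SMB and MC is zero at q* and MEB at q_m).
DWL = ½ × 3.1629 × 12.5254 = 19.8083.

DWL = €19.81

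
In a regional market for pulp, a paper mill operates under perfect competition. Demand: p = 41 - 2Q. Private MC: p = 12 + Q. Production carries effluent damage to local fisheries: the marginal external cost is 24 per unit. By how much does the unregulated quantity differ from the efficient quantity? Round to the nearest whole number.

Market equilibrium (private): 12 + Q = 41 - 2Q → Q_m = 9.6667.
Social marginal cost = private MC + MEC = 36 + Q.
Set SMC = demand: 36 + Q = 41 - 2Q → Q* = 1.6667.
Gap = |9.6667 − 1.6667| = 8.0000.

8 units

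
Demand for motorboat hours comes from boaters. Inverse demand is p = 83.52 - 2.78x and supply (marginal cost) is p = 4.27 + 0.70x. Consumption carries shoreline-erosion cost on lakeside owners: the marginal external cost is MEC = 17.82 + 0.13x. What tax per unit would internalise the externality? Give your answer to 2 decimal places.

Social marginal benefit = demand − MEC = 65.70 - 2.91x.
Set SMB = MC: 65.70 - 2.91x = 4.27 + 0.70x → x* = 17.0166.
The Pigouvian tax equals MEC at x*: 17.82 + 0.13×17.0166 = 20.0322.

tax = 20.03 per unit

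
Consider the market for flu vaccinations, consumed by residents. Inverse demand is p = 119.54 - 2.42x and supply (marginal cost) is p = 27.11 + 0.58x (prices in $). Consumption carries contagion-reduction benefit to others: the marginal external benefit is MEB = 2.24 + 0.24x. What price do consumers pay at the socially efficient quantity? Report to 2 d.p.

Social marginal benefit = demand + MEB = 121.78 - 2.18x.
Set SMB = MC: 121.78 - 2.18x = 27.11 + 0.58x → x* = 34.3007.
Consumer price on the demand curve at x*: 119.54 − 2.42×34.3007 = 36.5323.

P = $36.53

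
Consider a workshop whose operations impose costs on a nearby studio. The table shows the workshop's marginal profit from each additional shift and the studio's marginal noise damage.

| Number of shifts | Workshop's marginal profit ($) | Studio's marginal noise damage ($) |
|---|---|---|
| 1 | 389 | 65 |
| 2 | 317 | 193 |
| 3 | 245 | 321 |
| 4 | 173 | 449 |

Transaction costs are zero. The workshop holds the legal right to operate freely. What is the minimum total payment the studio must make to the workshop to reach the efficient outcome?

Left alone the workshop would choose level 4 (marginal profit stays positive).
Efficient level: k* = 2 (marginal profit ≥ marginal noise damage through 2).
The studio must at least cover the workshop's forgone profit from cutting 4→2: 245 + 173 = 418.

$418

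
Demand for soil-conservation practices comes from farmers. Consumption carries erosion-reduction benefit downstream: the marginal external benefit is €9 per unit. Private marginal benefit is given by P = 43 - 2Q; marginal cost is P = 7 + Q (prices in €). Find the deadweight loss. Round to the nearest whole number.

Market equilibrium (private): 7 + Q = 43 - 2Q → Q_m = 12.0000.
Social marginal benefit = demand + MEB = 52 - 2Q.
Set SMB = MC: 52 - 2Q = 7 + Q → Q* = 15.0000.
The loss is the area between SMB and MC from Q* to Q_m; with linear curves that's a triangle of height MEB(Q_m).
DWL = ½ × 3.0000 × 9.0000 = 13.5000.

DWL = €14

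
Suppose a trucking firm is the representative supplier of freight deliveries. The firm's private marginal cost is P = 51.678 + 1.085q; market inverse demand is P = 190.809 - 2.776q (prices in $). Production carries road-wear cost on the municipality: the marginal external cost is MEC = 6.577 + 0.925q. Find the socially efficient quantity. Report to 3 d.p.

q* = 27.696

Social marginal cost = private MC + MEC = 58.255 + 2.010q.
Set SMC = demand: 58.255 + 2.010q = 190.809 - 2.776q → q* = 27.6962.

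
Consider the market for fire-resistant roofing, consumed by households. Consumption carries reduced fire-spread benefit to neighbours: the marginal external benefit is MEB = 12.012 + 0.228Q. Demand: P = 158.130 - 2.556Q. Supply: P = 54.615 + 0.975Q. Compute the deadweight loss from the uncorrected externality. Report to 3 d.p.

Market equilibrium (private): 54.615 + 0.975Q = 158.130 - 2.556Q → Q_m = 29.3161.
Social marginal benefit = demand + MEB = 170.142 - 2.328Q.
Set SMB = MC: 170.142 - 2.328Q = 54.615 + 0.975Q → Q* = 34.9764.
Between Q* and Q_m the wedge SMB − MC runs linearly from 0 to MEB(Q_m), so the loss is a triangle.
DWL = ½ × 5.6603 × 18.6961 = 52.9128.

DWL = 52.913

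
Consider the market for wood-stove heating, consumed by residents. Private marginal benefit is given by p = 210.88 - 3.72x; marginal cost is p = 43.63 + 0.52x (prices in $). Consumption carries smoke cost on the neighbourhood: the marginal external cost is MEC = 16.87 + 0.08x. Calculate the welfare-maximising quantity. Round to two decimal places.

x* = 34.81

Social marginal benefit = demand − MEC = 194.01 - 3.80x.
Set SMB = MC: 194.01 - 3.80x = 43.63 + 0.52x → x* = 34.8102.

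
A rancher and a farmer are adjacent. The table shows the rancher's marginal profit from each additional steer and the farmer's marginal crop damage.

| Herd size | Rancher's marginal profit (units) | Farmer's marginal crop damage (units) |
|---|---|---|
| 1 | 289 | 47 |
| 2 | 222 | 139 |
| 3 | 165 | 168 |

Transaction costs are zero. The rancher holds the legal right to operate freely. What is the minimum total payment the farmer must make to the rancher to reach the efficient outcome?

Left alone the rancher would choose level 3 (marginal profit stays positive).
Efficient level: k* = 2 (marginal profit ≥ marginal crop damage through 2).
The farmer must at least cover the rancher's forgone profit from cutting 3→2: 165 = 165.

165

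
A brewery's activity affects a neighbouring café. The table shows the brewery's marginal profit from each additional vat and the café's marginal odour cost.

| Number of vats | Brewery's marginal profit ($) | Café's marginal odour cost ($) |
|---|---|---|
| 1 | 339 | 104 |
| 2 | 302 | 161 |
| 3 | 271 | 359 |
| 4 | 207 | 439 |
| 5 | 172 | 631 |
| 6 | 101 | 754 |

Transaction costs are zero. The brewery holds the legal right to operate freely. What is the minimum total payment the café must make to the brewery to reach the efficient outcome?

$751

Left alone the brewery would choose level 6 (marginal profit stays positive).
Efficient level: k* = 2 (marginal profit ≥ marginal odour cost through 2).
The café must at least cover the brewery's forgone profit from cutting 6→2: 271 + 207 + 172 + 101 = 751.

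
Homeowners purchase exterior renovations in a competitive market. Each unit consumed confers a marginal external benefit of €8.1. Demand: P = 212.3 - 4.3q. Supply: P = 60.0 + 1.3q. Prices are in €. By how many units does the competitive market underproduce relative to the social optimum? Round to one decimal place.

Market equilibrium (private): 60.0 + 1.3q = 212.3 - 4.3q → q_m = 27.1964.
Social marginal benefit = demand + MEB = 220.4 - 4.3q.
Set SMB = MC: 220.4 - 4.3q = 60.0 + 1.3q → q* = 28.6429.
Gap = |27.1964 − 28.6429| = 1.4465.

1.4 units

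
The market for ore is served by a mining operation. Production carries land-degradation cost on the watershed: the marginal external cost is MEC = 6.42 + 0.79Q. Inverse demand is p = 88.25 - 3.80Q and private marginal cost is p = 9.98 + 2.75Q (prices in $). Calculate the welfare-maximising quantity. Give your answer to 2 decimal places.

Q* = 9.79

Social marginal cost = private MC + MEC = 16.40 + 3.54Q.
Set SMC = demand: 16.40 + 3.54Q = 88.25 - 3.80Q → Q* = 9.7888.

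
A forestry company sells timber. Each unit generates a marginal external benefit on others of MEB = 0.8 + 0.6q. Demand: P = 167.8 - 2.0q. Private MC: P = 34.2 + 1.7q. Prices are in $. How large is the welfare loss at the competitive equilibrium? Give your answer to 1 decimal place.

Market equilibrium (private): 34.2 + 1.7q = 167.8 - 2.0q → q_m = 36.1081.
Social marginal cost = private MC − MEB = 33.4 + 1.1q.
Set SMC = demand: 33.4 + 1.1q = 167.8 - 2.0q → q* = 43.3548.
The loss is the area between SMC and demand from q* to q_m; with linear curves that's a triangle of height MEB(q_m).
DWL = ½ × 7.2467 × 22.4649 = 81.3982.

DWL = $81.4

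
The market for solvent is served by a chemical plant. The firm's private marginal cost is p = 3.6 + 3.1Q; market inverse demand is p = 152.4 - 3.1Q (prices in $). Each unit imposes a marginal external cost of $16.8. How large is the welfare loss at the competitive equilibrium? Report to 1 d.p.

DWL = $22.8

Market equilibrium (private): 3.6 + 3.1Q = 152.4 - 3.1Q → Q_m = 24.0000.
Social marginal cost = private MC + MEC = 20.4 + 3.1Q.
Set SMC = demand: 20.4 + 3.1Q = 152.4 - 3.1Q → Q* = 21.2903.
The welfare-loss triangle has base |Q_m − Q*| and height MEC(Q_m) (the vertical gap between SMC and demand is zero at Q* and MEC at Q_m).
DWL = ½ × 2.7097 × 16.8000 = 22.7615.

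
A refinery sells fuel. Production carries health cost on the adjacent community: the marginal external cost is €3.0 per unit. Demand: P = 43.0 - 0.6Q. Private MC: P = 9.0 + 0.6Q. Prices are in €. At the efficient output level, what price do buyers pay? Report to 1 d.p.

Social marginal cost = private MC + MEC = 12.0 + 0.6Q.
Set SMC = demand: 12.0 + 0.6Q = 43.0 - 0.6Q → Q* = 25.8333.
Consumer price on the demand curve at Q*: 43.0 − 0.6×25.8333 = 27.5000.

P = €27.5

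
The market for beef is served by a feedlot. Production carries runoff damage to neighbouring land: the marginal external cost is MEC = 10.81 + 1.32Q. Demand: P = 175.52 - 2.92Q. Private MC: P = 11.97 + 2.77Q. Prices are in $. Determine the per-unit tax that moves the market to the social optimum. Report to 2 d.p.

tax = $39.57 per unit

Social marginal cost = private MC + MEC = 22.78 + 4.09Q.
Set SMC = demand: 22.78 + 4.09Q = 175.52 - 2.92Q → Q* = 21.7889.
The Pigouvian tax equals MEC at Q*: 10.81 + 1.32×21.7889 = 39.5713.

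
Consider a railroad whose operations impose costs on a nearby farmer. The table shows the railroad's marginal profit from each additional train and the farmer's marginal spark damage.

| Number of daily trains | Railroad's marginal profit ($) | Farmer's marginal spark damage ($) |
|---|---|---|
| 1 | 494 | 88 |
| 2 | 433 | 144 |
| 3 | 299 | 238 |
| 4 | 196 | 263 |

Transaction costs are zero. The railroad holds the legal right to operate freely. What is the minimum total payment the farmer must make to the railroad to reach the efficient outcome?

Left alone the railroad would choose level 4 (marginal profit stays positive).
Efficient level: k* = 3 (marginal profit ≥ marginal spark damage through 3).
The farmer must at least cover the railroad's forgone profit from cutting 4→3: 196 = 196.

$196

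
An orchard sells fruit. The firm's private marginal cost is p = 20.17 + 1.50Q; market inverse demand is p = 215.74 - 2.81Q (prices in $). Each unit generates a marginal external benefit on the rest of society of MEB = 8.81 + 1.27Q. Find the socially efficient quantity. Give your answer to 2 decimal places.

Q* = 67.23

Social marginal cost = private MC − MEB = 11.36 + 0.23Q.
Set SMC = demand: 11.36 + 0.23Q = 215.74 - 2.81Q → Q* = 67.2303.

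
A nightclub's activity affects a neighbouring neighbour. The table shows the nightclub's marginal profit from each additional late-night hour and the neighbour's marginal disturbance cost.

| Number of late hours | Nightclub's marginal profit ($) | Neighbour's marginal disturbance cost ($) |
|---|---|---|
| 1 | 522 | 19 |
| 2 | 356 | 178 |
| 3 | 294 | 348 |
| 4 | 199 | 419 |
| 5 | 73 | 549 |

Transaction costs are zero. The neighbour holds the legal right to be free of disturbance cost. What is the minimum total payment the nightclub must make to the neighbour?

Efficient level: marginal profit ≥ marginal disturbance cost through level 2, so k* = 2.
With the neighbour holding the right, the nightclub must at least compensate total damage at k*: 19 + 178 = 197.

$197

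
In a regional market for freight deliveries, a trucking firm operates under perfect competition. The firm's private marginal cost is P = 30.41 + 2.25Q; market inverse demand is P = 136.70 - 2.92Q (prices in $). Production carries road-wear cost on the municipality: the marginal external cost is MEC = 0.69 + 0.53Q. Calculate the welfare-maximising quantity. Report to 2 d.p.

Social marginal cost = private MC + MEC = 31.10 + 2.78Q.
Set SMC = demand: 31.10 + 2.78Q = 136.70 - 2.92Q → Q* = 18.5263.

Q* = 18.53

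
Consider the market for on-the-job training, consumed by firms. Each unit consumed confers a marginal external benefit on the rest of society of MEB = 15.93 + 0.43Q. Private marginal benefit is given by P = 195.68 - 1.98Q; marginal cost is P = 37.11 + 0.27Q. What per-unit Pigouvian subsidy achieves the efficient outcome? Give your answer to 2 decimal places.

Social marginal benefit = demand + MEB = 211.61 - 1.55Q.
Set SMB = MC: 211.61 - 1.55Q = 37.11 + 0.27Q → Q* = 95.8791.
The Pigouvian subsidy equals MEB at Q*: 15.93 + 0.43×95.8791 = 57.1580.

subsidy = 57.16 per unit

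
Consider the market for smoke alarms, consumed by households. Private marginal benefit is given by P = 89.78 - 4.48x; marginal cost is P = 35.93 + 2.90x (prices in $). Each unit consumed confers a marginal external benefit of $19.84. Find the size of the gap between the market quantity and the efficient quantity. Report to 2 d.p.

2.69 units

Market equilibrium (private): 35.93 + 2.90x = 89.78 - 4.48x → x_m = 7.2967.
Social marginal benefit = demand + MEB = 109.62 - 4.48x.
Set SMB = MC: 109.62 - 4.48x = 35.93 + 2.90x → x* = 9.9851.
Gap = |7.2967 − 9.9851| = 2.6884.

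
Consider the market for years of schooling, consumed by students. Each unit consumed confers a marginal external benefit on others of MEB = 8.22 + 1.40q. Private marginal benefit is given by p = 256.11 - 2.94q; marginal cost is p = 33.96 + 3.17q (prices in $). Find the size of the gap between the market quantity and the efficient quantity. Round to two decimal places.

12.55 units

Market equilibrium (private): 33.96 + 3.17q = 256.11 - 2.94q → q_m = 36.3584.
Social marginal benefit = demand + MEB = 264.33 - 1.54q.
Set SMB = MC: 264.33 - 1.54q = 33.96 + 3.17q → q* = 48.9108.
Gap = |36.3584 − 48.9108| = 12.5524.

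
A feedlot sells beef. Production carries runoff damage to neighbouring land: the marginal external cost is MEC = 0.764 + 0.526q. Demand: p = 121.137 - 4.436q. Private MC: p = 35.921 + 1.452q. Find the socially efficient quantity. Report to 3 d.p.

Social marginal cost = private MC + MEC = 36.685 + 1.978q.
Set SMC = demand: 36.685 + 1.978q = 121.137 - 4.436q → q* = 13.1668.

q* = 13.167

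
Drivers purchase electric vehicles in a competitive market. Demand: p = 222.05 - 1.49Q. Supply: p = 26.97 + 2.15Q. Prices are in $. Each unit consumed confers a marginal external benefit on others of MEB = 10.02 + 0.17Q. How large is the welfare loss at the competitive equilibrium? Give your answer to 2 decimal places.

DWL = $52.74

Market equilibrium (private): 26.97 + 2.15Q = 222.05 - 1.49Q → Q_m = 53.5934.
Social marginal benefit = demand + MEB = 232.07 - 1.32Q.
Set SMB = MC: 232.07 - 1.32Q = 26.97 + 2.15Q → Q* = 59.1066.
Height of the DWL triangle at Q_m is SMB(Q_m) − MC(Q_m) = MEB(Q_m) = 19.1309.
DWL = ½ × 5.5132 × 19.1309 = 52.7362.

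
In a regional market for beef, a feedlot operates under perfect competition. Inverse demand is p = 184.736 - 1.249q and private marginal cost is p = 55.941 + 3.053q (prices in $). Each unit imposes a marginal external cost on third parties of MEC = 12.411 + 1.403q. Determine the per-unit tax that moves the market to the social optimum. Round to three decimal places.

tax = $41.033 per unit

Social marginal cost = private MC + MEC = 68.352 + 4.456q.
Set SMC = demand: 68.352 + 4.456q = 184.736 - 1.249q → q* = 20.4004.
The Pigouvian tax equals MEC at q*: 12.411 + 1.403×20.4004 = 41.0328.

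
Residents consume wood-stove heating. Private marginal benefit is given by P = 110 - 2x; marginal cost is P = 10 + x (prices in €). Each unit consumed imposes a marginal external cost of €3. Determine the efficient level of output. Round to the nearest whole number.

Social marginal benefit = demand − MEC = 107 - 2x.
Set SMB = MC: 107 - 2x = 10 + x → x* = 32.3333.

x* = 32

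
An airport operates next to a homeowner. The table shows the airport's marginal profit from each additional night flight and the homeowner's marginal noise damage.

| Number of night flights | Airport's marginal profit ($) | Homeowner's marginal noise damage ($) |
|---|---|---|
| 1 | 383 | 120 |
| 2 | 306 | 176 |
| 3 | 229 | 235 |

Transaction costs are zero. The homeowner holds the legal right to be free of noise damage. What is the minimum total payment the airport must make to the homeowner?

$296

Efficient level: marginal profit ≥ marginal noise damage through level 2, so k* = 2.
With the homeowner holding the right, the airport must at least compensate total damage at k*: 120 + 176 = 296.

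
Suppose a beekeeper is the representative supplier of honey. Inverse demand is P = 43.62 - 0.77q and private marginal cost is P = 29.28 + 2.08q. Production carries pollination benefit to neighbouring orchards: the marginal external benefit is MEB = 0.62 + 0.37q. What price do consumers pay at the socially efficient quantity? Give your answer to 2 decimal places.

P = 38.98

Social marginal cost = private MC − MEB = 28.66 + 1.71q.
Set SMC = demand: 28.66 + 1.71q = 43.62 - 0.77q → q* = 6.0323.
Consumer price on the demand curve at q*: 43.62 − 0.77×6.0323 = 38.9751.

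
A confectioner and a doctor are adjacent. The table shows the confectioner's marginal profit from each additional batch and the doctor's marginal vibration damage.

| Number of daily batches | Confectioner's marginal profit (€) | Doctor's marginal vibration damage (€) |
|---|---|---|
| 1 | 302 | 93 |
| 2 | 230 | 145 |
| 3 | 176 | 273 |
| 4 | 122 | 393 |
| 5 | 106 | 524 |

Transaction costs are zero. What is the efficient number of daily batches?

2

Bargaining reaches the level where marginal profit last exceeds marginal vibration damage.
That holds through level 2 (230 ≥ 145) but not at 3 (176 < 273).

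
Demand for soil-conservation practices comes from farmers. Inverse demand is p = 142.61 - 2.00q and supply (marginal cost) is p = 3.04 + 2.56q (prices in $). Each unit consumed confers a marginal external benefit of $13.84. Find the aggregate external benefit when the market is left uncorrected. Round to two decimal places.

Market equilibrium (private): 3.04 + 2.56q = 142.61 - 2.00q → q_m = 30.6075.
Total external benefit = MEB × q_m = 13.84 × 30.6075 = 423.6078.

$423.61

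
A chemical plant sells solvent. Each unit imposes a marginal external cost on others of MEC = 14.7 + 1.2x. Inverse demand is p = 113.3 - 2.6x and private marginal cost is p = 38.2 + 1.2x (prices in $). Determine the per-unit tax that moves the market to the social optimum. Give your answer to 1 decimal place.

tax = $29.2 per unit

Social marginal cost = private MC + MEC = 52.9 + 2.4x.
Set SMC = demand: 52.9 + 2.4x = 113.3 - 2.6x → x* = 12.0800.
The Pigouvian tax equals MEC at x*: 14.7 + 1.2×12.0800 = 29.1960.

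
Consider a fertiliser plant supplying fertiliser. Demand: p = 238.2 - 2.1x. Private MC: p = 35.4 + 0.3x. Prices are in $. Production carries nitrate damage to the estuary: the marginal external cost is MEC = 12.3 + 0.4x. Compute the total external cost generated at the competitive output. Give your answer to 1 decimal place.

Market equilibrium (private): 35.4 + 0.3x = 238.2 - 2.1x → x_m = 84.5000.
Total external cost = ∫₀^{x_m} (12.3 + 0.4x) dx = 12.3×84.5000 + ½×0.4×84.5000² = 2467.4000.

$2467.4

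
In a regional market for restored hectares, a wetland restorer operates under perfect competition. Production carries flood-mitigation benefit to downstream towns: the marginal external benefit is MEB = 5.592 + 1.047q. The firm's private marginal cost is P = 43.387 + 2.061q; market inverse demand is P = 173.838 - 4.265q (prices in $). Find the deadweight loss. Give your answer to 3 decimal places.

Market equilibrium (private): 43.387 + 2.061q = 173.838 - 4.265q → q_m = 20.6214.
Social marginal cost = private MC − MEB = 37.795 + 1.014q.
Set SMC = demand: 37.795 + 1.014q = 173.838 - 4.265q → q* = 25.7706.
Height of the DWL triangle at q_m is demand(q_m) − SMC(q_m) = MEB(q_m) = 27.1826.
DWL = ½ × 5.1492 × 27.1826 = 69.9843.

DWL = $69.984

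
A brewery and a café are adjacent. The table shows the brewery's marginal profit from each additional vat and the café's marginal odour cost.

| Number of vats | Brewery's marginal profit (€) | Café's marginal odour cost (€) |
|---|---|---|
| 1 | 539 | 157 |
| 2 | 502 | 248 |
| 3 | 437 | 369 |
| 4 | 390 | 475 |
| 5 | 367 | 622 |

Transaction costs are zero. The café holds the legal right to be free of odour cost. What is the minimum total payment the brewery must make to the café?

€774

Efficient level: marginal profit ≥ marginal odour cost through level 3, so k* = 3.
With the café holding the right, the brewery must at least compensate total damage at k*: 157 + 248 + 369 = 774.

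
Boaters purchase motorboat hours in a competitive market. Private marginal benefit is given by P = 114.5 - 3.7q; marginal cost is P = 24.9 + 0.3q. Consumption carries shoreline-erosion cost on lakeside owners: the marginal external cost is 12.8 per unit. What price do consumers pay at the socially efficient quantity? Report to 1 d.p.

Social marginal benefit = demand − MEC = 101.7 - 3.7q.
Set SMB = MC: 101.7 - 3.7q = 24.9 + 0.3q → q* = 19.2000.
Consumer price on the demand curve at q*: 114.5 − 3.7×19.2000 = 43.4600.

P = 43.5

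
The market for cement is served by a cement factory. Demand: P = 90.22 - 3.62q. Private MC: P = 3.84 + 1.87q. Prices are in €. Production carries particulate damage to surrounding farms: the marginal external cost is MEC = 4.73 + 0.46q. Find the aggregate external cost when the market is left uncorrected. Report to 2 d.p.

Market equilibrium (private): 3.84 + 1.87q = 90.22 - 3.62q → q_m = 15.7341.
Total external cost = ∫₀^{q_m} (4.73 + 0.46q) dq = 4.73×15.7341 + ½×0.46×15.7341² = 131.3615.

€131.36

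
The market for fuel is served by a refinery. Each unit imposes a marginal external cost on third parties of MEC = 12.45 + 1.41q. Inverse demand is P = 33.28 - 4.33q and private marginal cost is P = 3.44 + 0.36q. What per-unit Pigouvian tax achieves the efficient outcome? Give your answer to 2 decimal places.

Social marginal cost = private MC + MEC = 15.89 + 1.77q.
Set SMC = demand: 15.89 + 1.77q = 33.28 - 4.33q → q* = 2.8508.
The Pigouvian tax equals MEC at q*: 12.45 + 1.41×2.8508 = 16.4696.

tax = 16.47 per unit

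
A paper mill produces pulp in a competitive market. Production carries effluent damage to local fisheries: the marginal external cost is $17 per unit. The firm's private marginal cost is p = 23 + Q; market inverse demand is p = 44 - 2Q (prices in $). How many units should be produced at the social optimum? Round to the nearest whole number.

Social marginal cost = private MC + MEC = 40 + Q.
Set SMC = demand: 40 + Q = 44 - 2Q → Q* = 1.3333.

Q* = 1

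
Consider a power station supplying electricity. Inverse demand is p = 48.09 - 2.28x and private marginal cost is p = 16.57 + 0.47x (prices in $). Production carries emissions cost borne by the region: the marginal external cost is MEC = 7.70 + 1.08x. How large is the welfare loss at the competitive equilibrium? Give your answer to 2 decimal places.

DWL = $52.63

Market equilibrium (private): 16.57 + 0.47x = 48.09 - 2.28x → x_m = 11.4618.
Social marginal cost = private MC + MEC = 24.27 + 1.55x.
Set SMC = demand: 24.27 + 1.55x = 48.09 - 2.28x → x* = 6.2193.
Height of the DWL triangle at x_m is SMC(x_m) − demand(x_m) = MEC(x_m) = 20.0788.
DWL = ½ × 5.2425 × 20.0788 = 52.6316.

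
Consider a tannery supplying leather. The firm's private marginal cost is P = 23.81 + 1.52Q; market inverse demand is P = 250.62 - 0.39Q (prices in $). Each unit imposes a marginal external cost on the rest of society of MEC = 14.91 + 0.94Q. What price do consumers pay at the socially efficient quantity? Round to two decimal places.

P = $221.62

Social marginal cost = private MC + MEC = 38.72 + 2.46Q.
Set SMC = demand: 38.72 + 2.46Q = 250.62 - 0.39Q → Q* = 74.3509.
Consumer price on the demand curve at Q*: 250.62 − 0.39×74.3509 = 221.6231.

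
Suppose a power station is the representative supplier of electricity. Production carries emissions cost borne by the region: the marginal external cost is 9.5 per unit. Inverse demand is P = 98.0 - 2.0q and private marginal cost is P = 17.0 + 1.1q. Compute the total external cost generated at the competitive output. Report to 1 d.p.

Market equilibrium (private): 17.0 + 1.1q = 98.0 - 2.0q → q_m = 26.1290.
Total external cost = MEC × q_m = 9.5 × 26.1290 = 248.2255.

248.2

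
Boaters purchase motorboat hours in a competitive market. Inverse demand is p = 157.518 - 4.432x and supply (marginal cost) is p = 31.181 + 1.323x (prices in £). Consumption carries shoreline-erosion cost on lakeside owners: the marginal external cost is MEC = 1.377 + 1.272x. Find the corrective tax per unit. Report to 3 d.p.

tax = £23.997 per unit

Social marginal benefit = demand − MEC = 156.141 - 5.704x.
Set SMB = MC: 156.141 - 5.704x = 31.181 + 1.323x → x* = 17.7828.
The Pigouvian tax equals MEC at x*: 1.377 + 1.272×17.7828 = 23.9967.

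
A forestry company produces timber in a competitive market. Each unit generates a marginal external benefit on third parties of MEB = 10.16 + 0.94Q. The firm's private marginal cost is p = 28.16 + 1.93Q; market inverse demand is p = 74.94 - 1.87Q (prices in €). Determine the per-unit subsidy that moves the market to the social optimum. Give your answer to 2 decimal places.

Social marginal cost = private MC − MEB = 18.00 + 0.99Q.
Set SMC = demand: 18.00 + 0.99Q = 74.94 - 1.87Q → Q* = 19.9091.
The Pigouvian subsidy equals MEB at Q*: 10.16 + 0.94×19.9091 = 28.8746.

subsidy = €28.87 per unit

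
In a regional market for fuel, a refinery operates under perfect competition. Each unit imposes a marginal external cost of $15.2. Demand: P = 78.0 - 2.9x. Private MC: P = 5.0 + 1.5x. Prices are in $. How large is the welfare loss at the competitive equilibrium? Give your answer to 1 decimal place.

Market equilibrium (private): 5.0 + 1.5x = 78.0 - 2.9x → x_m = 16.5909.
Social marginal cost = private MC + MEC = 20.2 + 1.5x.
Set SMC = demand: 20.2 + 1.5x = 78.0 - 2.9x → x* = 13.1364.
Between x* and x_m the wedge SMC − demand runs linearly from 0 to MEC(x_m), so the loss is a triangle.
DWL = ½ × 3.4545 × 15.2000 = 26.2542.

DWL = $26.3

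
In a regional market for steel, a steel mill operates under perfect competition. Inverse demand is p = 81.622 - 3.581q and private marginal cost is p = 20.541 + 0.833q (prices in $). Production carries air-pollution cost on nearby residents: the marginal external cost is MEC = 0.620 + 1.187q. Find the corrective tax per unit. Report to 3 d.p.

Social marginal cost = private MC + MEC = 21.161 + 2.020q.
Set SMC = demand: 21.161 + 2.020q = 81.622 - 3.581q → q* = 10.7947.
The Pigouvian tax equals MEC at q*: 0.620 + 1.187×10.7947 = 13.4333.

tax = $13.433 per unit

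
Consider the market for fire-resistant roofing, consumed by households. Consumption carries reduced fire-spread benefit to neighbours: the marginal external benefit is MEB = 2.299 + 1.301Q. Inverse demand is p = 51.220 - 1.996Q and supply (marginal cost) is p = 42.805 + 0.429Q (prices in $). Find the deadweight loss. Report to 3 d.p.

Market equilibrium (private): 42.805 + 0.429Q = 51.220 - 1.996Q → Q_m = 3.4701.
Social marginal benefit = demand + MEB = 53.519 - 0.695Q.
Set SMB = MC: 53.519 - 0.695Q = 42.805 + 0.429Q → Q* = 9.5320.
Between Q* and Q_m the wedge SMB − MC runs linearly from 0 to MEB(Q_m), so the loss is a triangle.
DWL = ½ × 6.0619 × 6.8136 = 20.6517.

DWL = $20.652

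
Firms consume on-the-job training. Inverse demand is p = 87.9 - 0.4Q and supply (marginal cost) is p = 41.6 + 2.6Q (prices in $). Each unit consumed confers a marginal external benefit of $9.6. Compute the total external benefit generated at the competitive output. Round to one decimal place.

$148.2

Market equilibrium (private): 41.6 + 2.6Q = 87.9 - 0.4Q → Q_m = 15.4333.
Total external benefit = MEB × Q_m = 9.6 × 15.4333 = 148.1597.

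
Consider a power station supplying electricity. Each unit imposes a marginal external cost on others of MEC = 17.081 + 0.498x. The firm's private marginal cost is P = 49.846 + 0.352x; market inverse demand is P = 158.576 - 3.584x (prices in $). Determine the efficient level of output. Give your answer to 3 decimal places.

Social marginal cost = private MC + MEC = 66.927 + 0.850x.
Set SMC = demand: 66.927 + 0.850x = 158.576 - 3.584x → x* = 20.6696.

x* = 20.670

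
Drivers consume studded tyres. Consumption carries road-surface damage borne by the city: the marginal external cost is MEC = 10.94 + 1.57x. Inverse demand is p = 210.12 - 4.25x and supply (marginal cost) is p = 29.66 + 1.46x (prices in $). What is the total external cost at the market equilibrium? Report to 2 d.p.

Market equilibrium (private): 29.66 + 1.46x = 210.12 - 4.25x → x_m = 31.6042.
Total external cost = ∫₀^{x_m} (10.94 + 1.57x) dx = 10.94×31.6042 + ½×1.57×31.6042² = 1129.8279.

$1129.83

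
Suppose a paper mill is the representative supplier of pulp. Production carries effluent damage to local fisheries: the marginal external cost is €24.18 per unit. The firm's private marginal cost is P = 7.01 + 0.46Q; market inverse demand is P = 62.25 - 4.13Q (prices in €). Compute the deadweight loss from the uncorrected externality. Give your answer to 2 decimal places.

Market equilibrium (private): 7.01 + 0.46Q = 62.25 - 4.13Q → Q_m = 12.0349.
Social marginal cost = private MC + MEC = 31.19 + 0.46Q.
Set SMC = demand: 31.19 + 0.46Q = 62.25 - 4.13Q → Q* = 6.7669.
Between Q* and Q_m the wedge SMC − demand runs linearly from 0 to MEC(Q_m), so the loss is a triangle.
DWL = ½ × 5.2680 × 24.1800 = 63.6901.

DWL = €63.69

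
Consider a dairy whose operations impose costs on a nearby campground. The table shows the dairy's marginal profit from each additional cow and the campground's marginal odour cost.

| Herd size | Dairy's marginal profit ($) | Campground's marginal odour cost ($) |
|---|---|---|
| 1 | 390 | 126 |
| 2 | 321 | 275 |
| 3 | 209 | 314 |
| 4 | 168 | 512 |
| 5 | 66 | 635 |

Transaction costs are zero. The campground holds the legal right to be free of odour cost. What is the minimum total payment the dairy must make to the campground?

Efficient level: marginal profit ≥ marginal odour cost through level 2, so k* = 2.
With the campground holding the right, the dairy must at least compensate total damage at k*: 126 + 275 = 401.

$401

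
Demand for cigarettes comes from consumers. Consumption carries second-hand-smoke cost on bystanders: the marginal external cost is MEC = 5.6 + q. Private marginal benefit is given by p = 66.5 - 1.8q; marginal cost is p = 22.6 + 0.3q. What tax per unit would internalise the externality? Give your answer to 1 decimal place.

Social marginal benefit = demand − MEC = 60.9 - 2.8q.
Set SMB = MC: 60.9 - 2.8q = 22.6 + 0.3q → q* = 12.3548.
The Pigouvian tax equals MEC at q*: 5.6 + 1.0×12.3548 = 17.9548.

tax = 18.0 per unit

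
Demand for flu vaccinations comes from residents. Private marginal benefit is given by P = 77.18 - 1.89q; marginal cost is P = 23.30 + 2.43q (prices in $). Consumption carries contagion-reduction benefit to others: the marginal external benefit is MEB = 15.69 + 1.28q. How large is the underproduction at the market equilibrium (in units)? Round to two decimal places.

10.41 units

Market equilibrium (private): 23.30 + 2.43q = 77.18 - 1.89q → q_m = 12.4722.
Social marginal benefit = demand + MEB = 92.87 - 0.61q.
Set SMB = MC: 92.87 - 0.61q = 23.30 + 2.43q → q* = 22.8849.
Gap = |12.4722 − 22.8849| = 10.4127.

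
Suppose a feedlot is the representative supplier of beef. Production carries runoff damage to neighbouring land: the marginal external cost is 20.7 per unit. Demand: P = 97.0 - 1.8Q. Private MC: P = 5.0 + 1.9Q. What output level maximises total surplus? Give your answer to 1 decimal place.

Social marginal cost = private MC + MEC = 25.7 + 1.9Q.
Set SMC = demand: 25.7 + 1.9Q = 97.0 - 1.8Q → Q* = 19.2703.

Q* = 19.3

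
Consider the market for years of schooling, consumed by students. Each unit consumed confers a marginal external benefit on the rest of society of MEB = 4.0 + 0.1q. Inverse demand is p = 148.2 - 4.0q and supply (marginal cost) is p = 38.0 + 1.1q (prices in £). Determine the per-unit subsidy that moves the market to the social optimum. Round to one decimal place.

Social marginal benefit = demand + MEB = 152.2 - 3.9q.
Set SMB = MC: 152.2 - 3.9q = 38.0 + 1.1q → q* = 22.8400.
The Pigouvian subsidy equals MEB at q*: 4.0 + 0.1×22.8400 = 6.2840.

subsidy = £6.3 per unit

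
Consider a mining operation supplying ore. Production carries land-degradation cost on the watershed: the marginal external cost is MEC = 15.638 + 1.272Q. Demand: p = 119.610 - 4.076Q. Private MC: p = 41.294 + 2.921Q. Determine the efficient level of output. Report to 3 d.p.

Q* = 7.580

Social marginal cost = private MC + MEC = 56.932 + 4.193Q.
Set SMC = demand: 56.932 + 4.193Q = 119.610 - 4.076Q → Q* = 7.5799.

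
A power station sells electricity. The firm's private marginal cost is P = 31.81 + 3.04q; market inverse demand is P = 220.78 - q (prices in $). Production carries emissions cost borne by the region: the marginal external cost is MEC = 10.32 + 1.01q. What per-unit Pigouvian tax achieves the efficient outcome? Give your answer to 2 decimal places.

tax = $46.05 per unit

Social marginal cost = private MC + MEC = 42.13 + 4.05q.
Set SMC = demand: 42.13 + 4.05q = 220.78 - q → q* = 35.3762.
The Pigouvian tax equals MEC at q*: 10.32 + 1.01×35.3762 = 46.0500.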